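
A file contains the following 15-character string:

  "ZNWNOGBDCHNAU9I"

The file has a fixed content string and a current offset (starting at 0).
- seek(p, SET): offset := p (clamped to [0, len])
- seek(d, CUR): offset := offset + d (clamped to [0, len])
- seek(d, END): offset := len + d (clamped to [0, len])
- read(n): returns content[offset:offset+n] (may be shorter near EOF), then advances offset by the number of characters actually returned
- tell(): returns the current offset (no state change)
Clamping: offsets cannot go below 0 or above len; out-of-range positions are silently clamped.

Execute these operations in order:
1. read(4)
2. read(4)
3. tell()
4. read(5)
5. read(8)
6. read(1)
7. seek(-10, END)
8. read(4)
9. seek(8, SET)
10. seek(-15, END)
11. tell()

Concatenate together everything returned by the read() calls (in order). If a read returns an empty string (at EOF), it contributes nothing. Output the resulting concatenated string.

Answer: ZNWNOGBDCHNAU9IGBDC

Derivation:
After 1 (read(4)): returned 'ZNWN', offset=4
After 2 (read(4)): returned 'OGBD', offset=8
After 3 (tell()): offset=8
After 4 (read(5)): returned 'CHNAU', offset=13
After 5 (read(8)): returned '9I', offset=15
After 6 (read(1)): returned '', offset=15
After 7 (seek(-10, END)): offset=5
After 8 (read(4)): returned 'GBDC', offset=9
After 9 (seek(8, SET)): offset=8
After 10 (seek(-15, END)): offset=0
After 11 (tell()): offset=0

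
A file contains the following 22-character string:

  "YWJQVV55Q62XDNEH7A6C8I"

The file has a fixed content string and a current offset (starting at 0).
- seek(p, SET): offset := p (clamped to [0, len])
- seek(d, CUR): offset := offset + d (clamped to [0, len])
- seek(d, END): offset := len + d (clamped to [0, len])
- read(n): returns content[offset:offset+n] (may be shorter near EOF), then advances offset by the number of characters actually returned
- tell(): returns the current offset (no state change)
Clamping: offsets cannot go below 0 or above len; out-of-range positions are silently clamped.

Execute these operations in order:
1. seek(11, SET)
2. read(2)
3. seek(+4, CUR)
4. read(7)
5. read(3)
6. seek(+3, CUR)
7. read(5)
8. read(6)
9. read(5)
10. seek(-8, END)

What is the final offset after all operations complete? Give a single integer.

Answer: 14

Derivation:
After 1 (seek(11, SET)): offset=11
After 2 (read(2)): returned 'XD', offset=13
After 3 (seek(+4, CUR)): offset=17
After 4 (read(7)): returned 'A6C8I', offset=22
After 5 (read(3)): returned '', offset=22
After 6 (seek(+3, CUR)): offset=22
After 7 (read(5)): returned '', offset=22
After 8 (read(6)): returned '', offset=22
After 9 (read(5)): returned '', offset=22
After 10 (seek(-8, END)): offset=14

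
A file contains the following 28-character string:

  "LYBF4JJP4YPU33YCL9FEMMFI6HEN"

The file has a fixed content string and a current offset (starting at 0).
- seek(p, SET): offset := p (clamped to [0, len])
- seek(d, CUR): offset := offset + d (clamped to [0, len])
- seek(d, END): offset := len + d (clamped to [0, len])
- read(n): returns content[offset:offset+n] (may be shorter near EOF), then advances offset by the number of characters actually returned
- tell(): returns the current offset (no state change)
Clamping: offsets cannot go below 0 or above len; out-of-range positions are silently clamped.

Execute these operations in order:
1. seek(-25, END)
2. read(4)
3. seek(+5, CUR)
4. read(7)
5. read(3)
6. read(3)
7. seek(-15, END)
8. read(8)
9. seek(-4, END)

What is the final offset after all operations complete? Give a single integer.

Answer: 24

Derivation:
After 1 (seek(-25, END)): offset=3
After 2 (read(4)): returned 'F4JJ', offset=7
After 3 (seek(+5, CUR)): offset=12
After 4 (read(7)): returned '33YCL9F', offset=19
After 5 (read(3)): returned 'EMM', offset=22
After 6 (read(3)): returned 'FI6', offset=25
After 7 (seek(-15, END)): offset=13
After 8 (read(8)): returned '3YCL9FEM', offset=21
After 9 (seek(-4, END)): offset=24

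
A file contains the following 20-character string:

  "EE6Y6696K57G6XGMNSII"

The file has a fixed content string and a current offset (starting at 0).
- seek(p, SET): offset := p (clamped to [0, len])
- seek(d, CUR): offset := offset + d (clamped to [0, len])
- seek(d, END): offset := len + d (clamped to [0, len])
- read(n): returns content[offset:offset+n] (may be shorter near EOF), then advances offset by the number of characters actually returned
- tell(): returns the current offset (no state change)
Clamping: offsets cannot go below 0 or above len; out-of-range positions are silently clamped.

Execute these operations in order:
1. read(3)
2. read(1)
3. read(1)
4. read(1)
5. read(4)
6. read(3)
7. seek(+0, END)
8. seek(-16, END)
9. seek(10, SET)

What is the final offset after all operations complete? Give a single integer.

Answer: 10

Derivation:
After 1 (read(3)): returned 'EE6', offset=3
After 2 (read(1)): returned 'Y', offset=4
After 3 (read(1)): returned '6', offset=5
After 4 (read(1)): returned '6', offset=6
After 5 (read(4)): returned '96K5', offset=10
After 6 (read(3)): returned '7G6', offset=13
After 7 (seek(+0, END)): offset=20
After 8 (seek(-16, END)): offset=4
After 9 (seek(10, SET)): offset=10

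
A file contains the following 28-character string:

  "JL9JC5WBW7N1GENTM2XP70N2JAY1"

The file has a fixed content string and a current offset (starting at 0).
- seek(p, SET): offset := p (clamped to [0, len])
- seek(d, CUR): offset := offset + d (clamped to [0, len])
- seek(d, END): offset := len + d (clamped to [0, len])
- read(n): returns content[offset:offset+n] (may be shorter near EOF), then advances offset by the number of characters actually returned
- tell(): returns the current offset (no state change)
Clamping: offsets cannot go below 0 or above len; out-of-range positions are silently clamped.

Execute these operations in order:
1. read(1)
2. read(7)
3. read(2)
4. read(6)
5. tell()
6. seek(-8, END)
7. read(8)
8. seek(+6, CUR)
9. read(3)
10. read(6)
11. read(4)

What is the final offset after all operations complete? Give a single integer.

Answer: 28

Derivation:
After 1 (read(1)): returned 'J', offset=1
After 2 (read(7)): returned 'L9JC5WB', offset=8
After 3 (read(2)): returned 'W7', offset=10
After 4 (read(6)): returned 'N1GENT', offset=16
After 5 (tell()): offset=16
After 6 (seek(-8, END)): offset=20
After 7 (read(8)): returned '70N2JAY1', offset=28
After 8 (seek(+6, CUR)): offset=28
After 9 (read(3)): returned '', offset=28
After 10 (read(6)): returned '', offset=28
After 11 (read(4)): returned '', offset=28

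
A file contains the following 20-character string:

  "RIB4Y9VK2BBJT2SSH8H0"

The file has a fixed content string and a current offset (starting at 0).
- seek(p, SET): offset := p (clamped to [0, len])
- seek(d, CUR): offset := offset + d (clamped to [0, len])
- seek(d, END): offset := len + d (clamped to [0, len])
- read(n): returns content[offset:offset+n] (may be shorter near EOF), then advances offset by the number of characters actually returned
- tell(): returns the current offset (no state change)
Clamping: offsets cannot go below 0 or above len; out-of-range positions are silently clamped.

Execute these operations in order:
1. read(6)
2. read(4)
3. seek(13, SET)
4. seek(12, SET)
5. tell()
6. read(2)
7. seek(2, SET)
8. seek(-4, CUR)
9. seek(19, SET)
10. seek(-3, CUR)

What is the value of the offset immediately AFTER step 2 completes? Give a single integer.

After 1 (read(6)): returned 'RIB4Y9', offset=6
After 2 (read(4)): returned 'VK2B', offset=10

Answer: 10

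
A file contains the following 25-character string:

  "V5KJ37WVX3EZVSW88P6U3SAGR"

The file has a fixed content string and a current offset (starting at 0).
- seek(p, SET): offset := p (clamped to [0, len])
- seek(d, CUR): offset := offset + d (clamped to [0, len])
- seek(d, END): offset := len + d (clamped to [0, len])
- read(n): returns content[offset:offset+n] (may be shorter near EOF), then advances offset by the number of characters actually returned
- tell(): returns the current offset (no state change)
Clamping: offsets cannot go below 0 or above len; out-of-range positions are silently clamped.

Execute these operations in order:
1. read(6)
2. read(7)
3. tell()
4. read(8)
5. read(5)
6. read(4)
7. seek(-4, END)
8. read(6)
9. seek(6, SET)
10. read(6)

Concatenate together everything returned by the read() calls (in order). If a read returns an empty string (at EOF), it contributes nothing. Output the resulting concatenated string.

Answer: V5KJ37WVX3EZVSW88P6U3SAGRSAGRWVX3EZ

Derivation:
After 1 (read(6)): returned 'V5KJ37', offset=6
After 2 (read(7)): returned 'WVX3EZV', offset=13
After 3 (tell()): offset=13
After 4 (read(8)): returned 'SW88P6U3', offset=21
After 5 (read(5)): returned 'SAGR', offset=25
After 6 (read(4)): returned '', offset=25
After 7 (seek(-4, END)): offset=21
After 8 (read(6)): returned 'SAGR', offset=25
After 9 (seek(6, SET)): offset=6
After 10 (read(6)): returned 'WVX3EZ', offset=12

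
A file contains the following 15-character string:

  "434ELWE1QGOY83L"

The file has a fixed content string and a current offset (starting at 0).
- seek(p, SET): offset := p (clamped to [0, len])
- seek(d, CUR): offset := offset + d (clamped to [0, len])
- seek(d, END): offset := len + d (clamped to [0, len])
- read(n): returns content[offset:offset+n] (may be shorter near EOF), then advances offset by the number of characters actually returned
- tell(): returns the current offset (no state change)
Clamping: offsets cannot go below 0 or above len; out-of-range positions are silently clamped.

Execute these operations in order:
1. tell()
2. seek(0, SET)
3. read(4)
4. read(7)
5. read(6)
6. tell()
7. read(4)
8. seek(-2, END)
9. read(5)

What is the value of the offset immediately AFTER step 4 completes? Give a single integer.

Answer: 11

Derivation:
After 1 (tell()): offset=0
After 2 (seek(0, SET)): offset=0
After 3 (read(4)): returned '434E', offset=4
After 4 (read(7)): returned 'LWE1QGO', offset=11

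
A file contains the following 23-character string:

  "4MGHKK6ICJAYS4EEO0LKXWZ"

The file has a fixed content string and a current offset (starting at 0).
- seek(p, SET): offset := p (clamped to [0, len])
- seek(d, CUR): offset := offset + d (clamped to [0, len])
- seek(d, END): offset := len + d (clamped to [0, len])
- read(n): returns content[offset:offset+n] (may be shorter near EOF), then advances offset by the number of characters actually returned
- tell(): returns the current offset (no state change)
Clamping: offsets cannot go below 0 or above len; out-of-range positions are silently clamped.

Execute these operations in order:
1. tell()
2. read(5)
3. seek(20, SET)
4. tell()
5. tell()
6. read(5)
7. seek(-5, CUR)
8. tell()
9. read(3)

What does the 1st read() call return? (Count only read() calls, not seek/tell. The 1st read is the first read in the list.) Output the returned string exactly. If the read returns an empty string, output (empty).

Answer: 4MGHK

Derivation:
After 1 (tell()): offset=0
After 2 (read(5)): returned '4MGHK', offset=5
After 3 (seek(20, SET)): offset=20
After 4 (tell()): offset=20
After 5 (tell()): offset=20
After 6 (read(5)): returned 'XWZ', offset=23
After 7 (seek(-5, CUR)): offset=18
After 8 (tell()): offset=18
After 9 (read(3)): returned 'LKX', offset=21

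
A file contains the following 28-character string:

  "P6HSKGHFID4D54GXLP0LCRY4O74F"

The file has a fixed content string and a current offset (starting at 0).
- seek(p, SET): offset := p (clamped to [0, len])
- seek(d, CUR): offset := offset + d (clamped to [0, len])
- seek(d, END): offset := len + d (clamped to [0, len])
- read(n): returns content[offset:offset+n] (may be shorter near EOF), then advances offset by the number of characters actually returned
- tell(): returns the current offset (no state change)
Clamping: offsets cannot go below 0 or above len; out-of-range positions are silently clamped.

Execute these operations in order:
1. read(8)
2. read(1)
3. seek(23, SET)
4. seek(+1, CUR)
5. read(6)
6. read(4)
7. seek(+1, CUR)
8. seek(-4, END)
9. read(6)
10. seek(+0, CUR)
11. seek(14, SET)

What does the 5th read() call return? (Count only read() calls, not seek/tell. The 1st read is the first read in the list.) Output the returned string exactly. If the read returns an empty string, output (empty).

After 1 (read(8)): returned 'P6HSKGHF', offset=8
After 2 (read(1)): returned 'I', offset=9
After 3 (seek(23, SET)): offset=23
After 4 (seek(+1, CUR)): offset=24
After 5 (read(6)): returned 'O74F', offset=28
After 6 (read(4)): returned '', offset=28
After 7 (seek(+1, CUR)): offset=28
After 8 (seek(-4, END)): offset=24
After 9 (read(6)): returned 'O74F', offset=28
After 10 (seek(+0, CUR)): offset=28
After 11 (seek(14, SET)): offset=14

Answer: O74F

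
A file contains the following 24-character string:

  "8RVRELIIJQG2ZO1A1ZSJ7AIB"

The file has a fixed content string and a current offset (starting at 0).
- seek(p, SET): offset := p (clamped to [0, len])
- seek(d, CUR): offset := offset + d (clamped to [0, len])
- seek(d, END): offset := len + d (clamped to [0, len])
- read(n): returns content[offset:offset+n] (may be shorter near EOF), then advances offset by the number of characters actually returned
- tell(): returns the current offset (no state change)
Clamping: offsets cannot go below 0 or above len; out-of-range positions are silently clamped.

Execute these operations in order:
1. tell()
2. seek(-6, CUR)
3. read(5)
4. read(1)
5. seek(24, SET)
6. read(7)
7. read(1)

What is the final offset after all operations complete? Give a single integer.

After 1 (tell()): offset=0
After 2 (seek(-6, CUR)): offset=0
After 3 (read(5)): returned '8RVRE', offset=5
After 4 (read(1)): returned 'L', offset=6
After 5 (seek(24, SET)): offset=24
After 6 (read(7)): returned '', offset=24
After 7 (read(1)): returned '', offset=24

Answer: 24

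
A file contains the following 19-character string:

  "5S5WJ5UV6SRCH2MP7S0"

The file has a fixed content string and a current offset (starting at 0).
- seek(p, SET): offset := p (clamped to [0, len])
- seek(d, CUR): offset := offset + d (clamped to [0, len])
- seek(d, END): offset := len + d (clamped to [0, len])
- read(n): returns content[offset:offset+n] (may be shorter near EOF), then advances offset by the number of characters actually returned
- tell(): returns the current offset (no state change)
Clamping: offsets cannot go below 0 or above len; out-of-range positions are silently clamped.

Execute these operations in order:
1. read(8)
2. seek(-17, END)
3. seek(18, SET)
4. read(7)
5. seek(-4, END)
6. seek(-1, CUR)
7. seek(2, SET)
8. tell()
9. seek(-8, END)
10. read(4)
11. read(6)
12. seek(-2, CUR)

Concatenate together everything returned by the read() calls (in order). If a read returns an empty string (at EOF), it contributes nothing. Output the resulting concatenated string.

After 1 (read(8)): returned '5S5WJ5UV', offset=8
After 2 (seek(-17, END)): offset=2
After 3 (seek(18, SET)): offset=18
After 4 (read(7)): returned '0', offset=19
After 5 (seek(-4, END)): offset=15
After 6 (seek(-1, CUR)): offset=14
After 7 (seek(2, SET)): offset=2
After 8 (tell()): offset=2
After 9 (seek(-8, END)): offset=11
After 10 (read(4)): returned 'CH2M', offset=15
After 11 (read(6)): returned 'P7S0', offset=19
After 12 (seek(-2, CUR)): offset=17

Answer: 5S5WJ5UV0CH2MP7S0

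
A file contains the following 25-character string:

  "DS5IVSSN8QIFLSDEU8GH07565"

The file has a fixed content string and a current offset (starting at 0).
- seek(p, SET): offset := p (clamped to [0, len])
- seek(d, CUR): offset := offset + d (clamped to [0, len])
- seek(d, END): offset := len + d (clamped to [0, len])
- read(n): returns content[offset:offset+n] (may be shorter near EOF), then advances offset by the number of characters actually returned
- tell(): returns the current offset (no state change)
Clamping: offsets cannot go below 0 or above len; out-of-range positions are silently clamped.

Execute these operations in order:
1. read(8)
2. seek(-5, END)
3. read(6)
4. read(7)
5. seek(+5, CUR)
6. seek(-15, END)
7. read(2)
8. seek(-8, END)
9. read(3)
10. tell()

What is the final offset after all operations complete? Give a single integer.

Answer: 20

Derivation:
After 1 (read(8)): returned 'DS5IVSSN', offset=8
After 2 (seek(-5, END)): offset=20
After 3 (read(6)): returned '07565', offset=25
After 4 (read(7)): returned '', offset=25
After 5 (seek(+5, CUR)): offset=25
After 6 (seek(-15, END)): offset=10
After 7 (read(2)): returned 'IF', offset=12
After 8 (seek(-8, END)): offset=17
After 9 (read(3)): returned '8GH', offset=20
After 10 (tell()): offset=20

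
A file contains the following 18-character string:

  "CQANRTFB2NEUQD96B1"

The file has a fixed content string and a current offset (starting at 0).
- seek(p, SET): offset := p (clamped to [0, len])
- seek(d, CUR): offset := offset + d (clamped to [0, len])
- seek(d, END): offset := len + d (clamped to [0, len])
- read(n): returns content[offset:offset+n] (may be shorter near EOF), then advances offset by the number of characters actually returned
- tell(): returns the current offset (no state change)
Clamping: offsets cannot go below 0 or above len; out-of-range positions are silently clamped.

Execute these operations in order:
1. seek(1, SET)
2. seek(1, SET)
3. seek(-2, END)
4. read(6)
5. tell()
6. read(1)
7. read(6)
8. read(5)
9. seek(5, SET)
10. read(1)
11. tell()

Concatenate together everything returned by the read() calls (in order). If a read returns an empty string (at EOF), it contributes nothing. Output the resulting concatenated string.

Answer: B1T

Derivation:
After 1 (seek(1, SET)): offset=1
After 2 (seek(1, SET)): offset=1
After 3 (seek(-2, END)): offset=16
After 4 (read(6)): returned 'B1', offset=18
After 5 (tell()): offset=18
After 6 (read(1)): returned '', offset=18
After 7 (read(6)): returned '', offset=18
After 8 (read(5)): returned '', offset=18
After 9 (seek(5, SET)): offset=5
After 10 (read(1)): returned 'T', offset=6
After 11 (tell()): offset=6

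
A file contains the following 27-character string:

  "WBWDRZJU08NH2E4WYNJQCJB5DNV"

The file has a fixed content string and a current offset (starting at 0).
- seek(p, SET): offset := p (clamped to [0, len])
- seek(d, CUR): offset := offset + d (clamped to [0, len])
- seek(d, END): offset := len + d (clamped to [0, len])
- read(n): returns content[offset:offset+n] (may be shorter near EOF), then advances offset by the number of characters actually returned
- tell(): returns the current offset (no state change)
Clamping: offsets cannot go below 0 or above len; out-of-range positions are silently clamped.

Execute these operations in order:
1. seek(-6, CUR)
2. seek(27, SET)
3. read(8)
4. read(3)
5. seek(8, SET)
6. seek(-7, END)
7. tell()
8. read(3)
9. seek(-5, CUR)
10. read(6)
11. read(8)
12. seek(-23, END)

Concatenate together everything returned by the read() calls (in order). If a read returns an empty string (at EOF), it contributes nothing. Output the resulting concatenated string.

After 1 (seek(-6, CUR)): offset=0
After 2 (seek(27, SET)): offset=27
After 3 (read(8)): returned '', offset=27
After 4 (read(3)): returned '', offset=27
After 5 (seek(8, SET)): offset=8
After 6 (seek(-7, END)): offset=20
After 7 (tell()): offset=20
After 8 (read(3)): returned 'CJB', offset=23
After 9 (seek(-5, CUR)): offset=18
After 10 (read(6)): returned 'JQCJB5', offset=24
After 11 (read(8)): returned 'DNV', offset=27
After 12 (seek(-23, END)): offset=4

Answer: CJBJQCJB5DNV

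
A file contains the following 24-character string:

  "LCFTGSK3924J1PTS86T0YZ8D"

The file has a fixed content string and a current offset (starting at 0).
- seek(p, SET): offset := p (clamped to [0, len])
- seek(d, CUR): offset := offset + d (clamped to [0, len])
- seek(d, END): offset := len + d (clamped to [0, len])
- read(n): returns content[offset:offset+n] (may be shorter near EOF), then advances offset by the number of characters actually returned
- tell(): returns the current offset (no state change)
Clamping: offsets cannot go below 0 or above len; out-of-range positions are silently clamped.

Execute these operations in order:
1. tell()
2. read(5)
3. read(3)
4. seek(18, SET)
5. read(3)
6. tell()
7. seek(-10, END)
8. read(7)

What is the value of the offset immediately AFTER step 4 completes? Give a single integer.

Answer: 18

Derivation:
After 1 (tell()): offset=0
After 2 (read(5)): returned 'LCFTG', offset=5
After 3 (read(3)): returned 'SK3', offset=8
After 4 (seek(18, SET)): offset=18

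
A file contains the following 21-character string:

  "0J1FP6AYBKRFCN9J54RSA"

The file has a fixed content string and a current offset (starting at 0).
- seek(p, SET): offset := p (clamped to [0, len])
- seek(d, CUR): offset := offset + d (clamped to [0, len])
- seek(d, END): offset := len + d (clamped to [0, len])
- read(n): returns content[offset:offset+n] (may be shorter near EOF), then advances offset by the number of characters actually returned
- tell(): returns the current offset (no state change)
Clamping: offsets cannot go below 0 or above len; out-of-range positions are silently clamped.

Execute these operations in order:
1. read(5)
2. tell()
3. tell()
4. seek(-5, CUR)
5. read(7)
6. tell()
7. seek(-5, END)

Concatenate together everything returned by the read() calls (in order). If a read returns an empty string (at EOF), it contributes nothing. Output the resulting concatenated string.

After 1 (read(5)): returned '0J1FP', offset=5
After 2 (tell()): offset=5
After 3 (tell()): offset=5
After 4 (seek(-5, CUR)): offset=0
After 5 (read(7)): returned '0J1FP6A', offset=7
After 6 (tell()): offset=7
After 7 (seek(-5, END)): offset=16

Answer: 0J1FP0J1FP6A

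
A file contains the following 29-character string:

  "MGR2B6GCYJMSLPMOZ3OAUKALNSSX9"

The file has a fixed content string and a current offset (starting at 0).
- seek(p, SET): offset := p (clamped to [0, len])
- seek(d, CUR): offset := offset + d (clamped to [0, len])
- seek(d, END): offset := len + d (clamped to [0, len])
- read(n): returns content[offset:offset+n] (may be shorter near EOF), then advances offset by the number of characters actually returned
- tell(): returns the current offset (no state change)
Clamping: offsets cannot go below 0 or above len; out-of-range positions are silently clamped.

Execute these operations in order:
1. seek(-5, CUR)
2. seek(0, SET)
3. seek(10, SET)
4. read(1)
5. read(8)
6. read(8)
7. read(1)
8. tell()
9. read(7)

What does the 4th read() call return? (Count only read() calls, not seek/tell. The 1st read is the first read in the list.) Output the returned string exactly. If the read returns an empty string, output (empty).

After 1 (seek(-5, CUR)): offset=0
After 2 (seek(0, SET)): offset=0
After 3 (seek(10, SET)): offset=10
After 4 (read(1)): returned 'M', offset=11
After 5 (read(8)): returned 'SLPMOZ3O', offset=19
After 6 (read(8)): returned 'AUKALNSS', offset=27
After 7 (read(1)): returned 'X', offset=28
After 8 (tell()): offset=28
After 9 (read(7)): returned '9', offset=29

Answer: X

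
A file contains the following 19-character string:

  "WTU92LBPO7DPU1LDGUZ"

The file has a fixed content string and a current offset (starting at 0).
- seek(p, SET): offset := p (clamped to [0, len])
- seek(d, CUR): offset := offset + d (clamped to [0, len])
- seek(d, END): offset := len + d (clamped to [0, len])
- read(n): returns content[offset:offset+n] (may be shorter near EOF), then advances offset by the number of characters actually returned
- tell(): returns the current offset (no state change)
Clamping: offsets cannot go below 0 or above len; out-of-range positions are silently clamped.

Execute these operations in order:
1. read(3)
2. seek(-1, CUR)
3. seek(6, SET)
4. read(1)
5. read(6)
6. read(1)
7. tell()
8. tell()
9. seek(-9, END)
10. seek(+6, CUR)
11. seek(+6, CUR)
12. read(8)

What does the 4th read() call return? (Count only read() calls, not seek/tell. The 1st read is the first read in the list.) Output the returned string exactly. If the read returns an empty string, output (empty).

Answer: 1

Derivation:
After 1 (read(3)): returned 'WTU', offset=3
After 2 (seek(-1, CUR)): offset=2
After 3 (seek(6, SET)): offset=6
After 4 (read(1)): returned 'B', offset=7
After 5 (read(6)): returned 'PO7DPU', offset=13
After 6 (read(1)): returned '1', offset=14
After 7 (tell()): offset=14
After 8 (tell()): offset=14
After 9 (seek(-9, END)): offset=10
After 10 (seek(+6, CUR)): offset=16
After 11 (seek(+6, CUR)): offset=19
After 12 (read(8)): returned '', offset=19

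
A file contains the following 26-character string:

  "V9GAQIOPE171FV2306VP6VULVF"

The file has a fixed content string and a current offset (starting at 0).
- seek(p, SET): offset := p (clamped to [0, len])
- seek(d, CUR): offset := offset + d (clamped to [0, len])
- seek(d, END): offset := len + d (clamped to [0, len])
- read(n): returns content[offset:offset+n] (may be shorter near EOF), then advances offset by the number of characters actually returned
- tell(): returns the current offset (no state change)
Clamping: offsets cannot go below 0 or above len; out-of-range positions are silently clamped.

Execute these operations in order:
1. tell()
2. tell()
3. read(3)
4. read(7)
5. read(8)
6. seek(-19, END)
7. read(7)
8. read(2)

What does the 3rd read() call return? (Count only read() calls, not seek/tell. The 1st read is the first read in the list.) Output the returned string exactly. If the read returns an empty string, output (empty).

Answer: 71FV2306

Derivation:
After 1 (tell()): offset=0
After 2 (tell()): offset=0
After 3 (read(3)): returned 'V9G', offset=3
After 4 (read(7)): returned 'AQIOPE1', offset=10
After 5 (read(8)): returned '71FV2306', offset=18
After 6 (seek(-19, END)): offset=7
After 7 (read(7)): returned 'PE171FV', offset=14
After 8 (read(2)): returned '23', offset=16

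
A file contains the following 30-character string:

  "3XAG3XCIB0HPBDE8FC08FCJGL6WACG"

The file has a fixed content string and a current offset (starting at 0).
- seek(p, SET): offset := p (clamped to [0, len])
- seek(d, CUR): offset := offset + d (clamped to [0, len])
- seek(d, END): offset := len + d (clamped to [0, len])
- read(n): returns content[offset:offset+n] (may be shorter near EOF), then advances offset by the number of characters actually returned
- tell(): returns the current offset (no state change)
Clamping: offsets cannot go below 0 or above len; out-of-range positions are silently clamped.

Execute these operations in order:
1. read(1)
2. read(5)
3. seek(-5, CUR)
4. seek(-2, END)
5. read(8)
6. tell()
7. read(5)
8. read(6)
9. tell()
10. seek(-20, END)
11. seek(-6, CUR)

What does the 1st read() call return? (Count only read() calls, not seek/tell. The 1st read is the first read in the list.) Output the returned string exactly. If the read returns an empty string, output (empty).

Answer: 3

Derivation:
After 1 (read(1)): returned '3', offset=1
After 2 (read(5)): returned 'XAG3X', offset=6
After 3 (seek(-5, CUR)): offset=1
After 4 (seek(-2, END)): offset=28
After 5 (read(8)): returned 'CG', offset=30
After 6 (tell()): offset=30
After 7 (read(5)): returned '', offset=30
After 8 (read(6)): returned '', offset=30
After 9 (tell()): offset=30
After 10 (seek(-20, END)): offset=10
After 11 (seek(-6, CUR)): offset=4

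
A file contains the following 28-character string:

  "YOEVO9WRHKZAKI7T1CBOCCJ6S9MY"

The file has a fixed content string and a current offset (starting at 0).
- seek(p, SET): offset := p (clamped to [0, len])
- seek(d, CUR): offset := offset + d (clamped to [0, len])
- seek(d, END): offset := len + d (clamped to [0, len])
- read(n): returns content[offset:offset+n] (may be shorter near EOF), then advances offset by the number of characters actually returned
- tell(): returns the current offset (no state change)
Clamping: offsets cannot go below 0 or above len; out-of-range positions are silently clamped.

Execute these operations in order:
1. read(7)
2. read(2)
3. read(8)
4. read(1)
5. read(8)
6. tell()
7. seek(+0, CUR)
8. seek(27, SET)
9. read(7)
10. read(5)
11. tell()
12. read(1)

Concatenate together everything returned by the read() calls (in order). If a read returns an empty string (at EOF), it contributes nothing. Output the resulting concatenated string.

Answer: YOEVO9WRHKZAKI7T1CBOCCJ6S9Y

Derivation:
After 1 (read(7)): returned 'YOEVO9W', offset=7
After 2 (read(2)): returned 'RH', offset=9
After 3 (read(8)): returned 'KZAKI7T1', offset=17
After 4 (read(1)): returned 'C', offset=18
After 5 (read(8)): returned 'BOCCJ6S9', offset=26
After 6 (tell()): offset=26
After 7 (seek(+0, CUR)): offset=26
After 8 (seek(27, SET)): offset=27
After 9 (read(7)): returned 'Y', offset=28
After 10 (read(5)): returned '', offset=28
After 11 (tell()): offset=28
After 12 (read(1)): returned '', offset=28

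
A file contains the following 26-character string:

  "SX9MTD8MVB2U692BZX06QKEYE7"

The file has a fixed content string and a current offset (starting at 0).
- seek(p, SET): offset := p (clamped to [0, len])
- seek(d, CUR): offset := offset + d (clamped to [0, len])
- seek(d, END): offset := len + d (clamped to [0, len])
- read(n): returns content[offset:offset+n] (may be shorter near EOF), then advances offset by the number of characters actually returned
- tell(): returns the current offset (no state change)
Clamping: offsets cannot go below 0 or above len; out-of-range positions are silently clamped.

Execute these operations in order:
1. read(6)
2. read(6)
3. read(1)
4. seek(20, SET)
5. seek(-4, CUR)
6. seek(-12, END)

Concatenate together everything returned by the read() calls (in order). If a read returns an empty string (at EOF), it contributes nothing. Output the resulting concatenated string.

Answer: SX9MTD8MVB2U6

Derivation:
After 1 (read(6)): returned 'SX9MTD', offset=6
After 2 (read(6)): returned '8MVB2U', offset=12
After 3 (read(1)): returned '6', offset=13
After 4 (seek(20, SET)): offset=20
After 5 (seek(-4, CUR)): offset=16
After 6 (seek(-12, END)): offset=14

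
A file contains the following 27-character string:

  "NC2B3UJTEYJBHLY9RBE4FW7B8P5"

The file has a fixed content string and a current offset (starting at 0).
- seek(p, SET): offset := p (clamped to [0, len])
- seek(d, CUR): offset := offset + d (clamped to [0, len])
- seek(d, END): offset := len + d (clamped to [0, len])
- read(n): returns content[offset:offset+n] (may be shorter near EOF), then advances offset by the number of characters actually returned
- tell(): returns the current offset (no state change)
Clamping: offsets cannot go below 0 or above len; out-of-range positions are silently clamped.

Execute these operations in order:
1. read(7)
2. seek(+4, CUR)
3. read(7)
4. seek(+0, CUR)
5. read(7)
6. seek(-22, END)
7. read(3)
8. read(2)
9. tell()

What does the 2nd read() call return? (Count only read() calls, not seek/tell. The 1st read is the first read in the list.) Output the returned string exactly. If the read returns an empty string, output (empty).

After 1 (read(7)): returned 'NC2B3UJ', offset=7
After 2 (seek(+4, CUR)): offset=11
After 3 (read(7)): returned 'BHLY9RB', offset=18
After 4 (seek(+0, CUR)): offset=18
After 5 (read(7)): returned 'E4FW7B8', offset=25
After 6 (seek(-22, END)): offset=5
After 7 (read(3)): returned 'UJT', offset=8
After 8 (read(2)): returned 'EY', offset=10
After 9 (tell()): offset=10

Answer: BHLY9RB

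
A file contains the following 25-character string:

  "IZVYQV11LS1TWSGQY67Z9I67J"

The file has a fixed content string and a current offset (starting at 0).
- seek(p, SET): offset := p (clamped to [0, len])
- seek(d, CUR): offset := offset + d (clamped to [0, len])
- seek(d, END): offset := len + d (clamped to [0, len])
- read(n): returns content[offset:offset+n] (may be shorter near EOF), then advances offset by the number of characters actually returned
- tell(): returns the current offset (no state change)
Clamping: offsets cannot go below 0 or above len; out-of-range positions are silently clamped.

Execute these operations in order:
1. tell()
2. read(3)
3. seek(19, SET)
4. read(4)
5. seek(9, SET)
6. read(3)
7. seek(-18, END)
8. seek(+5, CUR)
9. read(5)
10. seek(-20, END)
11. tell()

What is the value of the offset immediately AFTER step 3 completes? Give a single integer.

Answer: 19

Derivation:
After 1 (tell()): offset=0
After 2 (read(3)): returned 'IZV', offset=3
After 3 (seek(19, SET)): offset=19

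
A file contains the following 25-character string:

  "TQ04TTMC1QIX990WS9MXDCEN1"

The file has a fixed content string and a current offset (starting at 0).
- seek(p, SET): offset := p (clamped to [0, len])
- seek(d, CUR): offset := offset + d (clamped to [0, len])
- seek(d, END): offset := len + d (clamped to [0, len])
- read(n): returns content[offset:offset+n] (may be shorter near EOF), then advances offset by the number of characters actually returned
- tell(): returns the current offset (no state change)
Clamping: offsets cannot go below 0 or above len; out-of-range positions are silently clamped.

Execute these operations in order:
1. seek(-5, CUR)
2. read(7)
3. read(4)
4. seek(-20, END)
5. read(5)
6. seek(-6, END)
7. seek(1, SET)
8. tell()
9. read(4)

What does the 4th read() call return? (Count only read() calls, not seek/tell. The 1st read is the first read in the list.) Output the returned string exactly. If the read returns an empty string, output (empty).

Answer: Q04T

Derivation:
After 1 (seek(-5, CUR)): offset=0
After 2 (read(7)): returned 'TQ04TTM', offset=7
After 3 (read(4)): returned 'C1QI', offset=11
After 4 (seek(-20, END)): offset=5
After 5 (read(5)): returned 'TMC1Q', offset=10
After 6 (seek(-6, END)): offset=19
After 7 (seek(1, SET)): offset=1
After 8 (tell()): offset=1
After 9 (read(4)): returned 'Q04T', offset=5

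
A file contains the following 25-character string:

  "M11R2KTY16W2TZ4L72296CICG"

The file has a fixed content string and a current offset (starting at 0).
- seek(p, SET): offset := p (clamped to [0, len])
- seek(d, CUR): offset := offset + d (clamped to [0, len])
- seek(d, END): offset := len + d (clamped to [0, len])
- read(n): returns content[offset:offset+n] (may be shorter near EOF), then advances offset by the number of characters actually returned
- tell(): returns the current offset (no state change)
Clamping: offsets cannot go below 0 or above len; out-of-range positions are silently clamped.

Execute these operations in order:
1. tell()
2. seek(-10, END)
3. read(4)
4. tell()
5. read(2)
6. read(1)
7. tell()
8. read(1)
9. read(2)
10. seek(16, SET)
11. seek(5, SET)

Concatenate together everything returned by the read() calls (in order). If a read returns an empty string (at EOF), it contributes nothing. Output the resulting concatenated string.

After 1 (tell()): offset=0
After 2 (seek(-10, END)): offset=15
After 3 (read(4)): returned 'L722', offset=19
After 4 (tell()): offset=19
After 5 (read(2)): returned '96', offset=21
After 6 (read(1)): returned 'C', offset=22
After 7 (tell()): offset=22
After 8 (read(1)): returned 'I', offset=23
After 9 (read(2)): returned 'CG', offset=25
After 10 (seek(16, SET)): offset=16
After 11 (seek(5, SET)): offset=5

Answer: L72296CICG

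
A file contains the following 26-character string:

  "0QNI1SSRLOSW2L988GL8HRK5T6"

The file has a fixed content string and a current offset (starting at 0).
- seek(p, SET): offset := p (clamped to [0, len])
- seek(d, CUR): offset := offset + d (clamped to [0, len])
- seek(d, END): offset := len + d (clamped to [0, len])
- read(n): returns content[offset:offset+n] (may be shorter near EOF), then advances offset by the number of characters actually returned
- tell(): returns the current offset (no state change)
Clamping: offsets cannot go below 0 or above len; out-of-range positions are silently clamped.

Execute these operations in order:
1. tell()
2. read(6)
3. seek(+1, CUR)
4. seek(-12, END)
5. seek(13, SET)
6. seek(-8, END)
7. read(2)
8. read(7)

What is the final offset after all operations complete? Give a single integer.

After 1 (tell()): offset=0
After 2 (read(6)): returned '0QNI1S', offset=6
After 3 (seek(+1, CUR)): offset=7
After 4 (seek(-12, END)): offset=14
After 5 (seek(13, SET)): offset=13
After 6 (seek(-8, END)): offset=18
After 7 (read(2)): returned 'L8', offset=20
After 8 (read(7)): returned 'HRK5T6', offset=26

Answer: 26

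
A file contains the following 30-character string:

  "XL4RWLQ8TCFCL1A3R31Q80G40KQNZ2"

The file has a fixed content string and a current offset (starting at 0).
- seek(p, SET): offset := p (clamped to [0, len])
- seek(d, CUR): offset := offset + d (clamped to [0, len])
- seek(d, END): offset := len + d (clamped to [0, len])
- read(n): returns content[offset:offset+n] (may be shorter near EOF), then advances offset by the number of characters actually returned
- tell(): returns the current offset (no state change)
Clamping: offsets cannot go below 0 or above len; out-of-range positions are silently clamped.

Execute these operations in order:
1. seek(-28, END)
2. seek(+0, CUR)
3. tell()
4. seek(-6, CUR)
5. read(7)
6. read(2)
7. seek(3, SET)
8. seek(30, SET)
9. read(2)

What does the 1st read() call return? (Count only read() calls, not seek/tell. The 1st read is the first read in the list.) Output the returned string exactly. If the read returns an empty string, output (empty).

After 1 (seek(-28, END)): offset=2
After 2 (seek(+0, CUR)): offset=2
After 3 (tell()): offset=2
After 4 (seek(-6, CUR)): offset=0
After 5 (read(7)): returned 'XL4RWLQ', offset=7
After 6 (read(2)): returned '8T', offset=9
After 7 (seek(3, SET)): offset=3
After 8 (seek(30, SET)): offset=30
After 9 (read(2)): returned '', offset=30

Answer: XL4RWLQ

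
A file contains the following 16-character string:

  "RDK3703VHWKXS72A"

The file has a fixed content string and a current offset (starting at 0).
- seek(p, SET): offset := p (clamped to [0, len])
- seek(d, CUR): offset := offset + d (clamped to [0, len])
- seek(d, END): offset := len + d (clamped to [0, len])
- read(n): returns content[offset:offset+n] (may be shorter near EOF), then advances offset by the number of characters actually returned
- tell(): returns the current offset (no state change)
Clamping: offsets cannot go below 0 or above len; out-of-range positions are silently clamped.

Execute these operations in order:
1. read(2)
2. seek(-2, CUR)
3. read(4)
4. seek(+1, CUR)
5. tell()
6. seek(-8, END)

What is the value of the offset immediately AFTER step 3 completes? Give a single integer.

After 1 (read(2)): returned 'RD', offset=2
After 2 (seek(-2, CUR)): offset=0
After 3 (read(4)): returned 'RDK3', offset=4

Answer: 4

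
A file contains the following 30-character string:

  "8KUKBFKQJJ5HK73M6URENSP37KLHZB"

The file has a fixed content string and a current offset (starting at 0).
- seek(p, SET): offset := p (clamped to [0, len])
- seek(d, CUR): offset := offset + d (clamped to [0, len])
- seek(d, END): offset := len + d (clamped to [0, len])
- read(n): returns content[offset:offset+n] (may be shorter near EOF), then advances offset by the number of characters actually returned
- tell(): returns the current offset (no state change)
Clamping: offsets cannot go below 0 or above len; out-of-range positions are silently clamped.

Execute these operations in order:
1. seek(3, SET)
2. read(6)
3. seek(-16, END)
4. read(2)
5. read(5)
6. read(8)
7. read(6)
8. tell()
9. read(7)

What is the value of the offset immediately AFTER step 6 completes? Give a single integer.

After 1 (seek(3, SET)): offset=3
After 2 (read(6)): returned 'KBFKQJ', offset=9
After 3 (seek(-16, END)): offset=14
After 4 (read(2)): returned '3M', offset=16
After 5 (read(5)): returned '6UREN', offset=21
After 6 (read(8)): returned 'SP37KLHZ', offset=29

Answer: 29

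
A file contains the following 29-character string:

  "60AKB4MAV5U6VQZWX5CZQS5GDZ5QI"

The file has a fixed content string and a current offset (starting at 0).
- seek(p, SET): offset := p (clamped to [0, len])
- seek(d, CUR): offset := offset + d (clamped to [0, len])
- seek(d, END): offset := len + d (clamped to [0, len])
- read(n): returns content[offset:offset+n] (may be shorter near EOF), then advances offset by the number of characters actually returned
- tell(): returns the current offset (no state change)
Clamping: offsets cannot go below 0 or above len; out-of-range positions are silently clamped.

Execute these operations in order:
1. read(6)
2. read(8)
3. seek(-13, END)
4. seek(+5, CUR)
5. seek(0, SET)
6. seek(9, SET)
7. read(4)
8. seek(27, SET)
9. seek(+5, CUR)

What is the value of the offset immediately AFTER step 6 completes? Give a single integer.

After 1 (read(6)): returned '60AKB4', offset=6
After 2 (read(8)): returned 'MAV5U6VQ', offset=14
After 3 (seek(-13, END)): offset=16
After 4 (seek(+5, CUR)): offset=21
After 5 (seek(0, SET)): offset=0
After 6 (seek(9, SET)): offset=9

Answer: 9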